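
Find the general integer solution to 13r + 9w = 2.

Step 1: Compute gcd(13, 9) = 1.
Since 1 divides 2, solutions exist.

Step 2: Find a particular solution using extended Euclidean algorithm.
We get r₀ = -4, w₀ = 6.
Check: 13*-4 + 9*6 = 2 = 2 ✓

Step 3: Write the general solution.
r = -4 + (9/1)t = -4 + 9t
w = 6 - (13/1)t = 6 - 13t
for any integer t.

r = -4 + 9t, w = 6 - 13t for integer t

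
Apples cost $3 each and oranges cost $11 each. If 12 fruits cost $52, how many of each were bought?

Let a = apples, o = oranges.
a + o = 12
3a + 11o = 52
Substitute o = 12 - a:
3a + 11(12 - a) = 52
(3 - 11)a = 52 - 132
-8a = -80
a = 10, o = 12 - 10 = 2

Apples: 10, Oranges: 2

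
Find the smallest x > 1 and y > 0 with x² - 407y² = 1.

We seek the smallest positive integers (x, y) with x² - 407y² = 1, i.e., x² = 407y² + 1.
Try successive y values:
y = 1: x² = 407·1² + 1 = 408, not a perfect square
y = 2: x² = 407·2² + 1 = 1629, not a perfect square
y = 3: x² = 407·3² + 1 = 3664, not a perfect square
... continuing the search (or via continued fractions) ...
y = 132: x² = 407·132² + 1 = 7091569, x = 2663 ✓

Verify: 2663² - 407·132² = 7091569 - 7091568 = 1 ✓

x = 2663, y = 132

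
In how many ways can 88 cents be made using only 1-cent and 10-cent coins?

We need non-negative integers (x, y) with 1x + 10y = 88.
For each x from 0 to 88, check if (88 - 1x) is a non-negative multiple of 10.
Solutions (x, y): (8,8), (18,7), (28,6), (38,5), ...
Count: 9

9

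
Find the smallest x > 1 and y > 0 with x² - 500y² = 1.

We seek the smallest positive integers (x, y) with x² - 500y² = 1, i.e., x² = 500y² + 1.
Try successive y values:
y = 1: x² = 500·1² + 1 = 501, not a perfect square
y = 2: x² = 500·2² + 1 = 2001, not a perfect square
y = 3: x² = 500·3² + 1 = 4501, not a perfect square
... continuing the search (or via continued fractions) ...
y = 41602: x² = 500·41602² + 1 = 865363202001, x = 930249 ✓

Verify: 930249² - 500·41602² = 865363202001 - 865363202000 = 1 ✓

x = 930249, y = 41602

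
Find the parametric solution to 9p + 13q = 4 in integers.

Step 1: Compute gcd(9, 13) = 1.
Since 1 divides 4, solutions exist.

Step 2: Find a particular solution using extended Euclidean algorithm.
We get p₀ = 12, q₀ = -8.
Check: 9*12 + 13*-8 = 4 = 4 ✓

Step 3: Write the general solution.
p = 12 + (13/1)t = 12 + 13t
q = -8 - (9/1)t = -8 - 9t
for any integer t.

p = 12 + 13t, q = -8 - 9t for integer t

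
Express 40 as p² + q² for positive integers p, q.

We need to find integers p, q > 0 such that p² + q² = 40.
Trying p = 2: q² = 40 - 2² = 40 - 4 = 36
q = 6
Check: 2² + 6² = 4 + 36 = 40 ✓

40 = 2² + 6²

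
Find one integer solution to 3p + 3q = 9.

Step 1: Check solvability.
gcd(3, 3) = 3
Since 3 divides 9, solutions exist.

Step 2: Apply extended Euclidean algorithm to find gcd.
We find integers such that 3*x0 + 3*y0 = 3

Step 3: Scale the particular solution.
Multiply by 9/3 = 3:
p = 0, q = 3

Step 4: Verify.
3*(0) + 3*(3) = 9 = 9 ✓

p = 0, q = 3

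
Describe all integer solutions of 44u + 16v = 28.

Step 1: Compute gcd(44, 16) = 4.
Since 4 divides 28, solutions exist.

Step 2: Find a particular solution using extended Euclidean algorithm.
We get u₀ = -7, v₀ = 21.
Check: 44*-7 + 16*21 = 28 = 28 ✓

Step 3: Write the general solution.
u = -7 + (16/4)t = -7 + 4t
v = 21 - (44/4)t = 21 - 11t
for any integer t.

u = -7 + 4t, v = 21 - 11t for integer t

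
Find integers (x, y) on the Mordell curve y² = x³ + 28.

Try small integer x values and check whether x³ + 28 is a perfect square.
x = 2: x³ + 28 = 2³ + 28 = 8 + 28 = 36
Is 36 a perfect square? 6² = 36 ✓
So (x, y) = (2, -6) is a solution.

x = 2, y = -6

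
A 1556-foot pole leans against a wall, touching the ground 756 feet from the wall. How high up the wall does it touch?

The ladder, wall, and ground form a right triangle with hypotenuse 1556 and one leg 756.
By the Pythagorean theorem: h² = 1556² - 756² = 2421136 - 571536 = 1849600
h = √1849600 = 1360 feet

1360 feet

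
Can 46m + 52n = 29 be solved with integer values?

Step 1: Compute gcd(46, 52).
gcd(46, 52) = 2

Step 2: Check divisibility.
Does 2 divide 29? 29 = 2 x 14 + 1, so no.

By the theorem on linear Diophantine equations, 46m + 52n = 29 has integer solutions if and only if gcd(46, 52) divides 29. Since 2 does not divide 29, no solutions exist.

No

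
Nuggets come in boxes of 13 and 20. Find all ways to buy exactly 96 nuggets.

We need non-negative integers (x, y) with 13x + 20y = 96.
For each x in 0..7, check if 96 - 13x is a non-negative multiple of 20.
No x yields an integer y ≥ 0.

No solution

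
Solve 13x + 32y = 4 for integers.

Step 1: Check solvability.
gcd(13, 32) = 1
Since 1 divides 4, solutions exist.

Step 2: Apply extended Euclidean algorithm to find gcd.
We find integers such that 13*x0 + 32*y0 = 1

Step 3: Scale the particular solution.
Multiply by 4/1 = 4:
x = 20, y = -8

Step 4: Verify.
13*(20) + 32*(-8) = 4 = 4 ✓

x = 20, y = -8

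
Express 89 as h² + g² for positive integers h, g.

We need to find integers h, g > 0 such that h² + g² = 89.
Trying h = 5: g² = 89 - 5² = 89 - 25 = 64
g = 8
Check: 5² + 8² = 25 + 64 = 89 ✓

89 = 5² + 8²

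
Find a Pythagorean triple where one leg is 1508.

We need the other leg and hypotenuse such that 1508² + x² = c².
Take x = 165, c = 1517: 1508² + 165² = 2274064 + 27225 = 2301289 = 1517² ✓
Triple: (165, 1508, 1517)

(165, 1508, 1517)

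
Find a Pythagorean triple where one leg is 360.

We need the other leg and hypotenuse such that 360² + x² = c².
Take x = 66, c = 366: 360² + 66² = 129600 + 4356 = 133956 = 366² ✓
Triple: (66, 360, 366)

(66, 360, 366)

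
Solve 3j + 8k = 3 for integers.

Step 1: Check solvability.
gcd(3, 8) = 1
Since 1 divides 3, solutions exist.

Step 2: Apply extended Euclidean algorithm to find gcd.
We find integers such that 3*x0 + 8*y0 = 1

Step 3: Scale the particular solution.
Multiply by 3/1 = 3:
j = 9, k = -3

Step 4: Verify.
3*(9) + 8*(-3) = 3 = 3 ✓

j = 9, k = -3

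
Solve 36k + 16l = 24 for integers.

Step 1: Check solvability.
gcd(36, 16) = 4
Since 4 divides 24, solutions exist.

Step 2: Apply extended Euclidean algorithm to find gcd.
We find integers such that 36*x0 + 16*y0 = 4

Step 3: Scale the particular solution.
Multiply by 24/4 = 6:
k = 6, l = -12

Step 4: Verify.
36*(6) + 16*(-12) = 24 = 24 ✓

k = 6, l = -12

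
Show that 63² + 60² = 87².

Compute a² + b² = 63² + 60² = 3969 + 3600 = 7569
Compute c² = 87² = 7569
Since 7569 = 7569, confirmed.

Yes, it is a Pythagorean triple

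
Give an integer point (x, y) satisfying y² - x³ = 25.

Try small integer x values and check whether x³ + 25 is a perfect square.
x = 0: x³ + 25 = 0³ + 25 = 0 + 25 = 25
Is 25 a perfect square? 5² = 25 ✓
So (x, y) = (0, -5) is a solution.

x = 0, y = -5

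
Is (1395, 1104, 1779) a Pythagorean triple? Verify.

Compute a² + b² = 1395² + 1104² = 1946025 + 1218816 = 3164841
Compute c² = 1779² = 3164841
Since 3164841 = 3164841, confirmed.

Yes, it is a Pythagorean triple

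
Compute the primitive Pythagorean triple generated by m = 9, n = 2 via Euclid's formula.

a = m² - n² = 81 - 4 = 77
b = 2mn = 2·9·2 = 36
c = m² + n² = 81 + 4 = 85
Verify: 77² + 36² = 5929 + 1296 = 7225 = 85² ✓

(77, 36, 85)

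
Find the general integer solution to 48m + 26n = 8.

Step 1: Compute gcd(48, 26) = 2.
Since 2 divides 8, solutions exist.

Step 2: Find a particular solution using extended Euclidean algorithm.
We get m₀ = 24, n₀ = -44.
Check: 48*24 + 26*-44 = 8 = 8 ✓

Step 3: Write the general solution.
m = 24 + (26/2)t = 24 + 13t
n = -44 - (48/2)t = -44 - 24t
for any integer t.

m = 24 + 13t, n = -44 - 24t for integer t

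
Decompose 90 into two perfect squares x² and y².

We need to find integers x, y > 0 such that x² + y² = 90.
Trying x = 3: y² = 90 - 3² = 90 - 9 = 81
y = 9
Check: 3² + 9² = 9 + 81 = 90 ✓

90 = 3² + 9²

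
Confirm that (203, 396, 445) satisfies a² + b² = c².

Compute a² + b² = 203² + 396² = 41209 + 156816 = 198025
Compute c² = 445² = 198025
Since 198025 = 198025, confirmed.

Yes, it is a Pythagorean triple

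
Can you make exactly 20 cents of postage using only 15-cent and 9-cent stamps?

We need non-negative x, y with 15x + 9y = 20.
gcd(15, 9) = 3, and 3 does not divide 20.
No integer solutions exist, so certainly no non-negative ones.

No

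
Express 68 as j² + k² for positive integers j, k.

We need to find integers j, k > 0 such that j² + k² = 68.
Trying j = 2: k² = 68 - 2² = 68 - 4 = 64
k = 8
Check: 2² + 8² = 4 + 64 = 68 ✓

68 = 2² + 8²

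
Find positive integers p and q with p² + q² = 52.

We need to find integers p, q > 0 such that p² + q² = 52.
Trying p = 4: q² = 52 - 4² = 52 - 16 = 36
q = 6
Check: 4² + 6² = 16 + 36 = 52 ✓

52 = 4² + 6²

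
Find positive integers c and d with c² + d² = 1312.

We need to find integers c, d > 0 such that c² + d² = 1312.
Trying c = 4: d² = 1312 - 4² = 1312 - 16 = 1296
d = 36
Check: 4² + 36² = 16 + 1296 = 1312 ✓

1312 = 4² + 36²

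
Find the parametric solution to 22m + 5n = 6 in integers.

Step 1: Compute gcd(22, 5) = 1.
Since 1 divides 6, solutions exist.

Step 2: Find a particular solution using extended Euclidean algorithm.
We get m₀ = -12, n₀ = 54.
Check: 22*-12 + 5*54 = 6 = 6 ✓

Step 3: Write the general solution.
m = -12 + (5/1)t = -12 + 5t
n = 54 - (22/1)t = 54 - 22t
for any integer t.

m = -12 + 5t, n = 54 - 22t for integer t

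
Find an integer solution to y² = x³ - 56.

Try small integer x values and check whether x³ - 56 is a perfect square.
x = 18: x³ - 56 = 18³ - 56 = 5832 - 56 = 5776
Is 5776 a perfect square? 76² = 5776 ✓
So (x, y) = (18, 76) is a solution.

x = 18, y = 76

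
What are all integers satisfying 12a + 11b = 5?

Step 1: Compute gcd(12, 11) = 1.
Since 1 divides 5, solutions exist.

Step 2: Find a particular solution using extended Euclidean algorithm.
We get a₀ = 5, b₀ = -5.
Check: 12*5 + 11*-5 = 5 = 5 ✓

Step 3: Write the general solution.
a = 5 + (11/1)t = 5 + 11t
b = -5 - (12/1)t = -5 - 12t
for any integer t.

a = 5 + 11t, b = -5 - 12t for integer t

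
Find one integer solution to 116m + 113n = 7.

Step 1: Check solvability.
gcd(116, 113) = 1
Since 1 divides 7, solutions exist.

Step 2: Apply extended Euclidean algorithm to find gcd.
We find integers such that 116*x0 + 113*y0 = 1

Step 3: Scale the particular solution.
Multiply by 7/1 = 7:
m = 266, n = -273

Step 4: Verify.
116*(266) + 113*(-273) = 7 = 7 ✓

m = 266, n = -273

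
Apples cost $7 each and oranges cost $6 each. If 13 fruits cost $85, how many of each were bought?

Let a = apples, o = oranges.
a + o = 13
7a + 6o = 85
Substitute o = 13 - a:
7a + 6(13 - a) = 85
(7 - 6)a = 85 - 78
1a = 7
a = 7, o = 13 - 7 = 6

Apples: 7, Oranges: 6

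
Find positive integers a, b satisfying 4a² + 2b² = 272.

Try small values of a and check whether (272 - 4a²)/2 is a perfect square.
a = 6: 4·6² = 144, so 2b² = 272 - 144 = 128, giving b² = 64, b = 8.
Check: 4·6² + 2·8² = 144 + 128 = 272 ✓

a = 6, b = 8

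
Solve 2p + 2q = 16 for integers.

Step 1: Check solvability.
gcd(2, 2) = 2
Since 2 divides 16, solutions exist.

Step 2: Apply extended Euclidean algorithm to find gcd.
We find integers such that 2*x0 + 2*y0 = 2

Step 3: Scale the particular solution.
Multiply by 16/2 = 8:
p = 0, q = 8

Step 4: Verify.
2*(0) + 2*(8) = 16 = 16 ✓

p = 0, q = 8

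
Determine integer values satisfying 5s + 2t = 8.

Step 1: Check solvability.
gcd(5, 2) = 1
Since 1 divides 8, solutions exist.

Step 2: Apply extended Euclidean algorithm to find gcd.
We find integers such that 5*x0 + 2*y0 = 1

Step 3: Scale the particular solution.
Multiply by 8/1 = 8:
s = 8, t = -16

Step 4: Verify.
5*(8) + 2*(-16) = 8 = 8 ✓

s = 8, t = -16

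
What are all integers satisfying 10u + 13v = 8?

Step 1: Compute gcd(10, 13) = 1.
Since 1 divides 8, solutions exist.

Step 2: Find a particular solution using extended Euclidean algorithm.
We get u₀ = 32, v₀ = -24.
Check: 10*32 + 13*-24 = 8 = 8 ✓

Step 3: Write the general solution.
u = 32 + (13/1)t = 32 + 13t
v = -24 - (10/1)t = -24 - 10t
for any integer t.

u = 32 + 13t, v = -24 - 10t for integer t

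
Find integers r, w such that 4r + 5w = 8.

Step 1: Check solvability.
gcd(4, 5) = 1
Since 1 divides 8, solutions exist.

Step 2: Apply extended Euclidean algorithm to find gcd.
We find integers such that 4*x0 + 5*y0 = 1

Step 3: Scale the particular solution.
Multiply by 8/1 = 8:
r = -8, w = 8

Step 4: Verify.
4*(-8) + 5*(8) = 8 = 8 ✓

r = -8, w = 8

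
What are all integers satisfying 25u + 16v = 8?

Step 1: Compute gcd(25, 16) = 1.
Since 1 divides 8, solutions exist.

Step 2: Find a particular solution using extended Euclidean algorithm.
We get u₀ = -56, v₀ = 88.
Check: 25*-56 + 16*88 = 8 = 8 ✓

Step 3: Write the general solution.
u = -56 + (16/1)t = -56 + 16t
v = 88 - (25/1)t = 88 - 25t
for any integer t.

u = -56 + 16t, v = 88 - 25t for integer t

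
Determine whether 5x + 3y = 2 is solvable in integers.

Step 1: Compute gcd(5, 3).
gcd(5, 3) = 1

Step 2: Check divisibility.
Does 1 divide 2? 2 = 1 x 2, so yes.

By the theorem on linear Diophantine equations, 5x + 3y = 2 has integer solutions if and only if gcd(5, 3) divides 2. Since 1 | 2, solutions exist.

Yes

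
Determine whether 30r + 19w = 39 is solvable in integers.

Step 1: Compute gcd(30, 19).
gcd(30, 19) = 1

Step 2: Check divisibility.
Does 1 divide 39? 39 = 1 x 39, so yes.

By the theorem on linear Diophantine equations, 30r + 19w = 39 has integer solutions if and only if gcd(30, 19) divides 39. Since 1 | 39, solutions exist.

Yes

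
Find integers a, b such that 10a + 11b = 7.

Step 1: Check solvability.
gcd(10, 11) = 1
Since 1 divides 7, solutions exist.

Step 2: Apply extended Euclidean algorithm to find gcd.
We find integers such that 10*x0 + 11*y0 = 1

Step 3: Scale the particular solution.
Multiply by 7/1 = 7:
a = -7, b = 7

Step 4: Verify.
10*(-7) + 11*(7) = 7 = 7 ✓

a = -7, b = 7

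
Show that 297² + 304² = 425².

Compute a² + b²:
297² + 304² = 88209 + 92416 = 180625
Compute c²:
425² = 180625
Since 180625 = 180625, it is a Pythagorean triple.

Yes, it is a Pythagorean triple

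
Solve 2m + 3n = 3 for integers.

Step 1: Check solvability.
gcd(2, 3) = 1
Since 1 divides 3, solutions exist.

Step 2: Apply extended Euclidean algorithm to find gcd.
We find integers such that 2*x0 + 3*y0 = 1

Step 3: Scale the particular solution.
Multiply by 3/1 = 3:
m = -3, n = 3

Step 4: Verify.
2*(-3) + 3*(3) = 3 = 3 ✓

m = -3, n = 3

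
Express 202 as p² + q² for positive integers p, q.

We need to find integers p, q > 0 such that p² + q² = 202.
Trying p = 9: q² = 202 - 9² = 202 - 81 = 121
q = 11
Check: 9² + 11² = 81 + 121 = 202 ✓

202 = 9² + 11²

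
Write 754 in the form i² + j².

We need to find integers i, j > 0 such that i² + j² = 754.
Trying i = 5: j² = 754 - 5² = 754 - 25 = 729
j = 27
Check: 5² + 27² = 25 + 729 = 754 ✓

754 = 5² + 27²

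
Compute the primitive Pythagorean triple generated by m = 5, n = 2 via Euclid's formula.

a = m² - n² = 25 - 4 = 21
b = 2mn = 2·5·2 = 20
c = m² + n² = 25 + 4 = 29
Verify: 21² + 20² = 441 + 400 = 841 = 29² ✓

(21, 20, 29)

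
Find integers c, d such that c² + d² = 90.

We need to find integers c, d > 0 such that c² + d² = 90.
Trying c = 3: d² = 90 - 3² = 90 - 9 = 81
d = 9
Check: 3² + 9² = 9 + 81 = 90 ✓

90 = 3² + 9²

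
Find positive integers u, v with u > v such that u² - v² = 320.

Factor: u² - v² = (u+v)(u-v) = 320.
We need two factors of 320 with the same parity.
Use u+v = 160 and u-v = 2 (product 160·2 = 320).
Adding: 2u = 162, so u = 81.
Subtracting: 2v = 158, so v = 79.
Check: 81² - 79² = 6561 - 6241 = 320 ✓

u = 81, v = 79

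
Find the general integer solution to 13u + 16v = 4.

Step 1: Compute gcd(13, 16) = 1.
Since 1 divides 4, solutions exist.

Step 2: Find a particular solution using extended Euclidean algorithm.
We get u₀ = 20, v₀ = -16.
Check: 13*20 + 16*-16 = 4 = 4 ✓

Step 3: Write the general solution.
u = 20 + (16/1)t = 20 + 16t
v = -16 - (13/1)t = -16 - 13t
for any integer t.

u = 20 + 16t, v = -16 - 13t for integer t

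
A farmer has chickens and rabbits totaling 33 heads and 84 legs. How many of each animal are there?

Let c = chickens, r = rabbits.
Heads: c + r = 33
Legs: 2c + 4r = 84
From the first equation, c = 33 - r. Substitute:
2(33 - r) + 4r = 84
66 + 2r = 84
r = (84 - 66)/2 = 9
c = 33 - 9 = 24

Chickens: 24, Rabbits: 9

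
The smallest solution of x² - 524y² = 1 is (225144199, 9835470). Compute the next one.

Solutions to x² - Dy² = 1 are generated by powers of (x₀ + y₀√D).
The next solution satisfies x₁ + y₁√524 = (x₀ + y₀√524)², giving:
x₁ = x₀² + 524y₀² = 225144199² + 524·9835470² = 50689910343351601 + 50689910343351600 = 101379820686703201
y₁ = 2x₀y₀ = 2·225144199·9835470 = 4428798029877060

Verify: 101379820686703201² - 524·4428798029877060² = 10277868042468094293168926263646401 - 10277868042468094293168926263646400 = 1 ✓

x = 101379820686703201, y = 4428798029877060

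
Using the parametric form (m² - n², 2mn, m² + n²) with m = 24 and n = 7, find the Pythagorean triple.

a = m² - n² = 576 - 49 = 527
b = 2mn = 2·24·7 = 336
c = m² + n² = 576 + 49 = 625
Verify: 527² + 336² = 277729 + 112896 = 390625 = 625² ✓

(527, 336, 625)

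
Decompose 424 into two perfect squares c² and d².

We need to find integers c, d > 0 such that c² + d² = 424.
Trying c = 10: d² = 424 - 10² = 424 - 100 = 324
d = 18
Check: 10² + 18² = 100 + 324 = 424 ✓

424 = 10² + 18²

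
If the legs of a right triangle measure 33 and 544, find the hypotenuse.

c² = a² + b² = 33² + 544² = 1089 + 295936 = 297025
c = 545

545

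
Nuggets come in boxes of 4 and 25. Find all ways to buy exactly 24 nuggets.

We need non-negative integers (x, y) with 4x + 25y = 24.
For each x in 0..6, check if 24 - 4x is a non-negative multiple of 25.
x = 6: 25y = 0, y = 0 ✓

(6 boxes of 4, 0 boxes of 25)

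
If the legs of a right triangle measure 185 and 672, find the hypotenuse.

c² = a² + b² = 185² + 672² = 34225 + 451584 = 485809
c = 697

697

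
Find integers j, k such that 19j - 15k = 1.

Step 1: Check solvability.
gcd(19, 15) = 1
Since 1 divides 1, solutions exist.

Step 2: Apply extended Euclidean algorithm to find gcd.
We find integers such that 19*x0 + 15*y0 = 1

Step 3: Scale the particular solution.
Multiply by 1/1 = 1:
j = 4, k = 5

Step 4: Verify.
19*(4) - 15*(5) = 1 = 1 ✓

j = 4, k = 5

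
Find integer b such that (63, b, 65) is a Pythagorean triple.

b² = c² - a² = 65² - 63² = 4225 - 3969 = 256
b = sqrt(256) = 16

16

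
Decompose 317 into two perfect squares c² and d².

We need to find integers c, d > 0 such that c² + d² = 317.
Trying c = 11: d² = 317 - 11² = 317 - 121 = 196
d = 14
Check: 11² + 14² = 121 + 196 = 317 ✓

317 = 11² + 14²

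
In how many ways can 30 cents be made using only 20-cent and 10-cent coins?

We need non-negative integers (x, y) with 20x + 10y = 30.
For each x from 0 to 1, check if (30 - 20x) is a non-negative multiple of 10.
Solutions (x, y): (0,3), (1,1)
Count: 2

2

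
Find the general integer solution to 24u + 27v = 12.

Step 1: Compute gcd(24, 27) = 3.
Since 3 divides 12, solutions exist.

Step 2: Find a particular solution using extended Euclidean algorithm.
We get u₀ = -4, v₀ = 4.
Check: 24*-4 + 27*4 = 12 = 12 ✓

Step 3: Write the general solution.
u = -4 + (27/3)t = -4 + 9t
v = 4 - (24/3)t = 4 - 8t
for any integer t.

u = -4 + 9t, v = 4 - 8t for integer t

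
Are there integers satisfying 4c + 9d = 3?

Step 1: Compute gcd(4, 9).
gcd(4, 9) = 1

Step 2: Check divisibility.
Does 1 divide 3? 3 = 1 x 3, so yes.

By the theorem on linear Diophantine equations, 4c + 9d = 3 has integer solutions if and only if gcd(4, 9) divides 3. Since 1 | 3, solutions exist.

Yes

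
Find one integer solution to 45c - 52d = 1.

Step 1: Check solvability.
gcd(45, 52) = 1
Since 1 divides 1, solutions exist.

Step 2: Apply extended Euclidean algorithm to find gcd.
We find integers such that 45*x0 + 52*y0 = 1

Step 3: Scale the particular solution.
Multiply by 1/1 = 1:
c = -15, d = -13

Step 4: Verify.
45*(-15) - 52*(-13) = 1 = 1 ✓

c = -15, d = -13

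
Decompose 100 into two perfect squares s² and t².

We need to find integers s, t > 0 such that s² + t² = 100.
Trying s = 6: t² = 100 - 6² = 100 - 36 = 64
t = 8
Check: 6² + 8² = 36 + 64 = 100 ✓

100 = 6² + 8²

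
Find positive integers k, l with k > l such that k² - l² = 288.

Factor: k² - l² = (k+l)(k-l) = 288.
We need two factors of 288 with the same parity.
Use k+l = 144 and k-l = 2 (product 144·2 = 288).
Adding: 2k = 146, so k = 73.
Subtracting: 2l = 142, so l = 71.
Check: 73² - 71² = 5329 - 5041 = 288 ✓

k = 73, l = 71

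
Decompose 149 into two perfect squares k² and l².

We need to find integers k, l > 0 such that k² + l² = 149.
Trying k = 7: l² = 149 - 7² = 149 - 49 = 100
l = 10
Check: 7² + 10² = 49 + 100 = 149 ✓

149 = 7² + 10²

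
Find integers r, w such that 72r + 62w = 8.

Step 1: Check solvability.
gcd(72, 62) = 2
Since 2 divides 8, solutions exist.

Step 2: Apply extended Euclidean algorithm to find gcd.
We find integers such that 72*x0 + 62*y0 = 2

Step 3: Scale the particular solution.
Multiply by 8/2 = 4:
r = -24, w = 28

Step 4: Verify.
72*(-24) + 62*(28) = 8 = 8 ✓

r = -24, w = 28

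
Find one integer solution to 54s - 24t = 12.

Step 1: Check solvability.
gcd(54, 24) = 6
Since 6 divides 12, solutions exist.

Step 2: Apply extended Euclidean algorithm to find gcd.
We find integers such that 54*x0 + 24*y0 = 6

Step 3: Scale the particular solution.
Multiply by 12/6 = 2:
s = 2, t = 4

Step 4: Verify.
54*(2) - 24*(4) = 12 = 12 ✓

s = 2, t = 4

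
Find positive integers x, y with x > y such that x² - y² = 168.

Factor: x² - y² = (x+y)(x-y) = 168.
We need two factors of 168 with the same parity.
Use x+y = 84 and x-y = 2 (product 84·2 = 168).
Adding: 2x = 86, so x = 43.
Subtracting: 2y = 82, so y = 41.
Check: 43² - 41² = 1849 - 1681 = 168 ✓

x = 43, y = 41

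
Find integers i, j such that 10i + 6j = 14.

Step 1: Check solvability.
gcd(10, 6) = 2
Since 2 divides 14, solutions exist.

Step 2: Apply extended Euclidean algorithm to find gcd.
We find integers such that 10*x0 + 6*y0 = 2

Step 3: Scale the particular solution.
Multiply by 14/2 = 7:
i = -7, j = 14

Step 4: Verify.
10*(-7) + 6*(14) = 14 = 14 ✓

i = -7, j = 14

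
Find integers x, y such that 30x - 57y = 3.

Step 1: Check solvability.
gcd(30, 57) = 3
Since 3 divides 3, solutions exist.

Step 2: Apply extended Euclidean algorithm to find gcd.
We find integers such that 30*x0 + 57*y0 = 3

Step 3: Scale the particular solution.
Multiply by 3/3 = 1:
x = 2, y = 1

Step 4: Verify.
30*(2) - 57*(1) = 3 = 3 ✓

x = 2, y = 1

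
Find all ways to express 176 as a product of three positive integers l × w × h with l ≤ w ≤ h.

Iterate l from 1 to ⌊176^(1/3)⌋. For each l dividing 176, iterate w ≥ l with w dividing 176/l, and set h = 176/(l·w).
Triples found (9): (1×1×176), (1×2×88), (1×4×44), (1×8×22), (1×11×16), (2×2×44), (2×4×22), (2×8×11), (4×4×11)

(1×1×176), (1×2×88), (1×4×44), (1×8×22), (1×11×16), (2×2×44), (2×4×22), (2×8×11), (4×4×11)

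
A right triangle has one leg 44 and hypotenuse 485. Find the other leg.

a² = c² - b² = 235225 - 1936 = 233289
a = 483

483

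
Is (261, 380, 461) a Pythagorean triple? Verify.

Compute a² + b² = 261² + 380² = 68121 + 144400 = 212521
Compute c² = 461² = 212521
Since 212521 = 212521, confirmed.

Yes, it is a Pythagorean triple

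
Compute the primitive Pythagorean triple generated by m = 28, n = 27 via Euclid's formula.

a = m² - n² = 28² - 27² = 784 - 729 = 55
b = 2mn = 2·28·27 = 1512
c = m² + n² = 784 + 729 = 1513
Verify: 55² + 1512² = 3025 + 2286144 = 2289169 = 1513² ✓

(55, 1512, 1513)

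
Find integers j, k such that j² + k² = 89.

We need to find integers j, k > 0 such that j² + k² = 89.
Trying j = 5: k² = 89 - 5² = 89 - 25 = 64
k = 8
Check: 5² + 8² = 25 + 64 = 89 ✓

89 = 5² + 8²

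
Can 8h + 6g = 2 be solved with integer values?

Step 1: Compute gcd(8, 6).
gcd(8, 6) = 2

Step 2: Check divisibility.
Does 2 divide 2? 2 = 2 x 1, so yes.

By the theorem on linear Diophantine equations, 8h + 6g = 2 has integer solutions if and only if gcd(8, 6) divides 2. Since 2 | 2, solutions exist.

Yes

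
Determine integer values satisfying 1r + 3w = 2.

Step 1: Check solvability.
gcd(1, 3) = 1
Since 1 divides 2, solutions exist.

Step 2: Apply extended Euclidean algorithm to find gcd.
We find integers such that 1*x0 + 3*y0 = 1

Step 3: Scale the particular solution.
Multiply by 2/1 = 2:
r = 2, w = 0

Step 4: Verify.
1*(2) + 3*(0) = 2 = 2 ✓

r = 2, w = 0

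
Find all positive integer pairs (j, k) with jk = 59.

The positive divisors of 59 are: 1, 59.
Each divisor d gives the pair (d, 59/d):
(1, 59), (59, 1)

(1, 59), (59, 1)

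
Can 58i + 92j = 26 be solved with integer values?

Step 1: Compute gcd(58, 92).
gcd(58, 92) = 2

Step 2: Check divisibility.
Does 2 divide 26? 26 = 2 x 13, so yes.

By the theorem on linear Diophantine equations, 58i + 92j = 26 has integer solutions if and only if gcd(58, 92) divides 26. Since 2 | 26, solutions exist.

Yes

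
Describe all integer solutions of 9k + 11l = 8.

Step 1: Compute gcd(9, 11) = 1.
Since 1 divides 8, solutions exist.

Step 2: Find a particular solution using extended Euclidean algorithm.
We get k₀ = 40, l₀ = -32.
Check: 9*40 + 11*-32 = 8 = 8 ✓

Step 3: Write the general solution.
k = 40 + (11/1)t = 40 + 11t
l = -32 - (9/1)t = -32 - 9t
for any integer t.

k = 40 + 11t, l = -32 - 9t for integer t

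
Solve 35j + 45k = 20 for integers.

Step 1: Check solvability.
gcd(35, 45) = 5
Since 5 divides 20, solutions exist.

Step 2: Apply extended Euclidean algorithm to find gcd.
We find integers such that 35*x0 + 45*y0 = 5

Step 3: Scale the particular solution.
Multiply by 20/5 = 4:
j = 16, k = -12

Step 4: Verify.
35*(16) + 45*(-12) = 20 = 20 ✓

j = 16, k = -12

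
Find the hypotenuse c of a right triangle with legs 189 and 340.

c² = a² + b² = 189² + 340² = 35721 + 115600 = 151321
c = sqrt(151321) = 389

389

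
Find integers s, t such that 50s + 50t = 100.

Step 1: Check solvability.
gcd(50, 50) = 50
Since 50 divides 100, solutions exist.

Step 2: Apply extended Euclidean algorithm to find gcd.
We find integers such that 50*x0 + 50*y0 = 50

Step 3: Scale the particular solution.
Multiply by 100/50 = 2:
s = 0, t = 2

Step 4: Verify.
50*(0) + 50*(2) = 100 = 100 ✓

s = 0, t = 2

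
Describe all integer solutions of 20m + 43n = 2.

Step 1: Compute gcd(20, 43) = 1.
Since 1 divides 2, solutions exist.

Step 2: Find a particular solution using extended Euclidean algorithm.
We get m₀ = -30, n₀ = 14.
Check: 20*-30 + 43*14 = 2 = 2 ✓

Step 3: Write the general solution.
m = -30 + (43/1)t = -30 + 43t
n = 14 - (20/1)t = 14 - 20t
for any integer t.

m = -30 + 43t, n = 14 - 20t for integer t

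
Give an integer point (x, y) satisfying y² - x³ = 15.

Try small integer x values and check whether x³ + 15 is a perfect square.
x = 1: x³ + 15 = 1³ + 15 = 1 + 15 = 16
Is 16 a perfect square? 4² = 16 ✓
So (x, y) = (1, 4) is a solution.

x = 1, y = 4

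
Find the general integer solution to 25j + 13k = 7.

Step 1: Compute gcd(25, 13) = 1.
Since 1 divides 7, solutions exist.

Step 2: Find a particular solution using extended Euclidean algorithm.
We get j₀ = -7, k₀ = 14.
Check: 25*-7 + 13*14 = 7 = 7 ✓

Step 3: Write the general solution.
j = -7 + (13/1)t = -7 + 13t
k = 14 - (25/1)t = 14 - 25t
for any integer t.

j = -7 + 13t, k = 14 - 25t for integer t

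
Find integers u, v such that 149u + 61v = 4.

Step 1: Check solvability.
gcd(149, 61) = 1
Since 1 divides 4, solutions exist.

Step 2: Apply extended Euclidean algorithm to find gcd.
We find integers such that 149*x0 + 61*y0 = 1

Step 3: Scale the particular solution.
Multiply by 4/1 = 4:
u = -36, v = 88

Step 4: Verify.
149*(-36) + 61*(88) = 4 = 4 ✓

u = -36, v = 88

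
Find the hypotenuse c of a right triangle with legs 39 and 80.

c² = a² + b² = 39² + 80² = 1521 + 6400 = 7921
c = 89

89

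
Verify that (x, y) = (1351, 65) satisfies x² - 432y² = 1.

Compute x² = 1351² = 1825201
Compute 432y² = 432·65² = 432·4225 = 1825200
x² - 432y² = 1825201 - 1825200 = 1
Since this equals 1, (1351, 65) is a solution.

Yes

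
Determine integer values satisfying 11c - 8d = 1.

Step 1: Check solvability.
gcd(11, 8) = 1
Since 1 divides 1, solutions exist.

Step 2: Apply extended Euclidean algorithm to find gcd.
We find integers such that 11*x0 + 8*y0 = 1

Step 3: Scale the particular solution.
Multiply by 1/1 = 1:
c = 3, d = 4

Step 4: Verify.
11*(3) - 8*(4) = 1 = 1 ✓

c = 3, d = 4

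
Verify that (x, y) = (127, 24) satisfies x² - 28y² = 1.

Compute x² = 127² = 16129
Compute 28y² = 28·24² = 28·576 = 16128
x² - 28y² = 16129 - 16128 = 1
Since this equals 1, (127, 24) is a solution.

Yes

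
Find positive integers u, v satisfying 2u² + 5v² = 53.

Try small values of u and check whether (53 - 2u²)/5 is a perfect square.
u = 2: 2·2² = 8, so 5v² = 53 - 8 = 45, giving v² = 9, v = 3.
Check: 2·2² + 5·3² = 8 + 45 = 53 ✓

u = 2, v = 3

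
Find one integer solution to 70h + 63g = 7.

Step 1: Check solvability.
gcd(70, 63) = 7
Since 7 divides 7, solutions exist.

Step 2: Apply extended Euclidean algorithm to find gcd.
We find integers such that 70*x0 + 63*y0 = 7

Step 3: Scale the particular solution.
Multiply by 7/7 = 1:
h = 1, g = -1

Step 4: Verify.
70*(1) + 63*(-1) = 7 = 7 ✓

h = 1, g = -1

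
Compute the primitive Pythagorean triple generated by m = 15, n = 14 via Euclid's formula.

a = m² - n² = 225 - 196 = 29
b = 2mn = 2·15·14 = 420
c = m² + n² = 225 + 196 = 421
Verify: 29² + 420² = 841 + 176400 = 177241 = 421² ✓

(29, 420, 421)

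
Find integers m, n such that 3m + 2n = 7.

Step 1: Check solvability.
gcd(3, 2) = 1
Since 1 divides 7, solutions exist.

Step 2: Apply extended Euclidean algorithm to find gcd.
We find integers such that 3*x0 + 2*y0 = 1

Step 3: Scale the particular solution.
Multiply by 7/1 = 7:
m = 7, n = -7

Step 4: Verify.
3*(7) + 2*(-7) = 7 = 7 ✓

m = 7, n = -7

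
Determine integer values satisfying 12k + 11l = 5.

Step 1: Check solvability.
gcd(12, 11) = 1
Since 1 divides 5, solutions exist.

Step 2: Apply extended Euclidean algorithm to find gcd.
We find integers such that 12*x0 + 11*y0 = 1

Step 3: Scale the particular solution.
Multiply by 5/1 = 5:
k = 5, l = -5

Step 4: Verify.
12*(5) + 11*(-5) = 5 = 5 ✓

k = 5, l = -5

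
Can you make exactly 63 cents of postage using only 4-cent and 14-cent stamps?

We need non-negative x, y with 4x + 14y = 63.
gcd(4, 14) = 2, and 2 does not divide 63.
No integer solutions exist, so certainly no non-negative ones.

No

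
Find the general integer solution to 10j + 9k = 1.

Step 1: Compute gcd(10, 9) = 1.
Since 1 divides 1, solutions exist.

Step 2: Find a particular solution using extended Euclidean algorithm.
We get j₀ = 1, k₀ = -1.
Check: 10*1 + 9*-1 = 1 = 1 ✓

Step 3: Write the general solution.
j = 1 + (9/1)t = 1 + 9t
k = -1 - (10/1)t = -1 - 10t
for any integer t.

j = 1 + 9t, k = -1 - 10t for integer t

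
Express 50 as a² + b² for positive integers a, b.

We need to find integers a, b > 0 such that a² + b² = 50.
Trying a = 1: b² = 50 - 1² = 50 - 1 = 49
b = 7
Check: 1² + 7² = 1 + 49 = 50 ✓

50 = 1² + 7²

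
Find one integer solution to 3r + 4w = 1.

Step 1: Check solvability.
gcd(3, 4) = 1
Since 1 divides 1, solutions exist.

Step 2: Apply extended Euclidean algorithm to find gcd.
We find integers such that 3*x0 + 4*y0 = 1

Step 3: Scale the particular solution.
Multiply by 1/1 = 1:
r = -1, w = 1

Step 4: Verify.
3*(-1) + 4*(1) = 1 = 1 ✓

r = -1, w = 1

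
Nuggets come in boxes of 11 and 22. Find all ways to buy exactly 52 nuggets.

We need non-negative integers (x, y) with 11x + 22y = 52.
For each x in 0..4, check if 52 - 11x is a non-negative multiple of 22.
No x yields an integer y ≥ 0.

No solution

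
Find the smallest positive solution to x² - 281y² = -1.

We need x² = 281y² - 1. Try successive y:
y = 1: x² = 281·1² - 1 = 280, not a perfect square
y = 2: x² = 281·2² - 1 = 1123, not a perfect square
y = 3: x² = 281·3² - 1 = 2528, not a perfect square
...
y = 63445: x² = 281·63445² - 1 = 1131100315024 = 1063532² ✓
Check: 1063532² - 281·63445² = 1131100315024 - 1131100315025 = -1 ✓

x = 1063532, y = 63445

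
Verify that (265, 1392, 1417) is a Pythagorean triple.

Compute a² + b² = 265² + 1392² = 70225 + 1937664 = 2007889
Compute c² = 1417² = 2007889
Since 2007889 = 2007889, confirmed.

Yes, it is a Pythagorean triple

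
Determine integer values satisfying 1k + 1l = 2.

Step 1: Check solvability.
gcd(1, 1) = 1
Since 1 divides 2, solutions exist.

Step 2: Apply extended Euclidean algorithm to find gcd.
We find integers such that 1*x0 + 1*y0 = 1

Step 3: Scale the particular solution.
Multiply by 2/1 = 2:
k = 0, l = 2

Step 4: Verify.
1*(0) + 1*(2) = 2 = 2 ✓

k = 0, l = 2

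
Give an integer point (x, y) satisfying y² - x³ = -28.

Try small integer x values and check whether x³ - 28 is a perfect square.
x = 4: x³ - 28 = 4³ - 28 = 64 - 28 = 36
Is 36 a perfect square? 6² = 36 ✓
So (x, y) = (4, -6) is a solution.

x = 4, y = -6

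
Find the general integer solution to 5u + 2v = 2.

Step 1: Compute gcd(5, 2) = 1.
Since 1 divides 2, solutions exist.

Step 2: Find a particular solution using extended Euclidean algorithm.
We get u₀ = 2, v₀ = -4.
Check: 5*2 + 2*-4 = 2 = 2 ✓

Step 3: Write the general solution.
u = 2 + (2/1)t = 2 + 2t
v = -4 - (5/1)t = -4 - 5t
for any integer t.

u = 2 + 2t, v = -4 - 5t for integer t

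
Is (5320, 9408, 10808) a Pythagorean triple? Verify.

Compute a² + b² = 5320² + 9408² = 28302400 + 88510464 = 116812864
Compute c² = 10808² = 116812864
Since 116812864 = 116812864, confirmed.

Yes, it is a Pythagorean triple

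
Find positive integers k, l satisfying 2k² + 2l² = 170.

Try small values of k and check whether (170 - 2k²)/2 is a perfect square.
k = 9: 2·9² = 162, so 2l² = 170 - 162 = 8, giving l² = 4, l = 2.
Check: 2·9² + 2·2² = 162 + 8 = 170 ✓

k = 9, l = 2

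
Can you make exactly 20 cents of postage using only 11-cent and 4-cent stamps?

We need non-negative x, y with 11x + 4y = 20.
gcd(11, 4) = 1 divides 20, so integer solutions exist.
Search for a non-negative one: x = 0 gives 4y = 20 - 0 = 20, so y = 5.
Check: 11·0 + 4·5 = 20 ✓

Yes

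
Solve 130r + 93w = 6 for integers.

Step 1: Check solvability.
gcd(130, 93) = 1
Since 1 divides 6, solutions exist.

Step 2: Apply extended Euclidean algorithm to find gcd.
We find integers such that 130*x0 + 93*y0 = 1

Step 3: Scale the particular solution.
Multiply by 6/1 = 6:
r = -30, w = 42

Step 4: Verify.
130*(-30) + 93*(42) = 6 = 6 ✓

r = -30, w = 42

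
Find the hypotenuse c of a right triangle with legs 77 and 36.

c² = a² + b² = 77² + 36² = 5929 + 1296 = 7225
c = 85

85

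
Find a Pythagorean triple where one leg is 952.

We need the other leg and hypotenuse such that 952² + x² = c².
Take x = 960, c = 1352: 952² + 960² = 906304 + 921600 = 1827904 = 1352² ✓
Triple: (952, 960, 1352)

(952, 960, 1352)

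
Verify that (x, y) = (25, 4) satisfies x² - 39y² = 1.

Compute x² = 25² = 625
Compute 39y² = 39·4² = 39·16 = 624
x² - 39y² = 625 - 624 = 1
Since this equals 1, (25, 4) is a solution.

Yes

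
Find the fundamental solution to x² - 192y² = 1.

We seek the smallest positive integers (x, y) with x² - 192y² = 1, i.e., x² = 192y² + 1.
Try successive y values:
y = 1: x² = 192·1² + 1 = 193, not a perfect square
y = 2: x² = 192·2² + 1 = 769, not a perfect square
y = 3: x² = 192·3² + 1 = 1729, not a perfect square
... continuing the search (or via continued fractions) ...
y = 7: x² = 192·7² + 1 = 9409, x = 97 ✓

Verify: 97² - 192·7² = 9409 - 9408 = 1 ✓

x = 97, y = 7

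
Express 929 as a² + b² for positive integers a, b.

We need to find integers a, b > 0 such that a² + b² = 929.
Trying a = 20: b² = 929 - 20² = 929 - 400 = 529
b = 23
Check: 20² + 23² = 400 + 529 = 929 ✓

929 = 20² + 23²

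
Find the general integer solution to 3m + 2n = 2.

Step 1: Compute gcd(3, 2) = 1.
Since 1 divides 2, solutions exist.

Step 2: Find a particular solution using extended Euclidean algorithm.
We get m₀ = 2, n₀ = -2.
Check: 3*2 + 2*-2 = 2 = 2 ✓

Step 3: Write the general solution.
m = 2 + (2/1)t = 2 + 2t
n = -2 - (3/1)t = -2 - 3t
for any integer t.

m = 2 + 2t, n = -2 - 3t for integer t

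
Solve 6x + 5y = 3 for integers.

Step 1: Check solvability.
gcd(6, 5) = 1
Since 1 divides 3, solutions exist.

Step 2: Apply extended Euclidean algorithm to find gcd.
We find integers such that 6*x0 + 5*y0 = 1

Step 3: Scale the particular solution.
Multiply by 3/1 = 3:
x = 3, y = -3

Step 4: Verify.
6*(3) + 5*(-3) = 3 = 3 ✓

x = 3, y = -3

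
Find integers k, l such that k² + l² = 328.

We need to find integers k, l > 0 such that k² + l² = 328.
Trying k = 2: l² = 328 - 2² = 328 - 4 = 324
l = 18
Check: 2² + 18² = 4 + 324 = 328 ✓

328 = 2² + 18²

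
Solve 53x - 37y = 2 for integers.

Step 1: Check solvability.
gcd(53, 37) = 1
Since 1 divides 2, solutions exist.

Step 2: Apply extended Euclidean algorithm to find gcd.
We find integers such that 53*x0 + 37*y0 = 1

Step 3: Scale the particular solution.
Multiply by 2/1 = 2:
x = 14, y = 20

Step 4: Verify.
53*(14) - 37*(20) = 2 = 2 ✓

x = 14, y = 20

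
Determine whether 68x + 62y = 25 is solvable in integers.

Step 1: Compute gcd(68, 62).
gcd(68, 62) = 2

Step 2: Check divisibility.
Does 2 divide 25? 25 = 2 x 12 + 1, so no.

By the theorem on linear Diophantine equations, 68x + 62y = 25 has integer solutions if and only if gcd(68, 62) divides 25. Since 2 does not divide 25, no solutions exist.

No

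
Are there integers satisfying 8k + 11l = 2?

Step 1: Compute gcd(8, 11).
gcd(8, 11) = 1

Step 2: Check divisibility.
Does 1 divide 2? 2 = 1 x 2, so yes.

By the theorem on linear Diophantine equations, 8k + 11l = 2 has integer solutions if and only if gcd(8, 11) divides 2. Since 1 | 2, solutions exist.

Yes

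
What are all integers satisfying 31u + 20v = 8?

Step 1: Compute gcd(31, 20) = 1.
Since 1 divides 8, solutions exist.

Step 2: Find a particular solution using extended Euclidean algorithm.
We get u₀ = -72, v₀ = 112.
Check: 31*-72 + 20*112 = 8 = 8 ✓

Step 3: Write the general solution.
u = -72 + (20/1)t = -72 + 20t
v = 112 - (31/1)t = 112 - 31t
for any integer t.

u = -72 + 20t, v = 112 - 31t for integer t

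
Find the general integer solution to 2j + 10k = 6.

Step 1: Compute gcd(2, 10) = 2.
Since 2 divides 6, solutions exist.

Step 2: Find a particular solution using extended Euclidean algorithm.
We get j₀ = 3, k₀ = 0.
Check: 2*3 + 10*0 = 6 = 6 ✓

Step 3: Write the general solution.
j = 3 + (10/2)t = 3 + 5t
k = 0 - (2/2)t = 0 - 1t
for any integer t.

j = 3 + 5t, k = 0 - 1t for integer t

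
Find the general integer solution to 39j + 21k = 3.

Step 1: Compute gcd(39, 21) = 3.
Since 3 divides 3, solutions exist.

Step 2: Find a particular solution using extended Euclidean algorithm.
We get j₀ = -1, k₀ = 2.
Check: 39*-1 + 21*2 = 3 = 3 ✓

Step 3: Write the general solution.
j = -1 + (21/3)t = -1 + 7t
k = 2 - (39/3)t = 2 - 13t
for any integer t.

j = -1 + 7t, k = 2 - 13t for integer t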